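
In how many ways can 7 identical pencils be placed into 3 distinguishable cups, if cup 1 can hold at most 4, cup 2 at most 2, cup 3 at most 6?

By stars and bars, unrestricted non-negative solutions to x_1+…+x_3 = 7 number C(7+2,2) = 36.
Subtract solutions that violate a single cap (substitute x_i' = x_i − (cap_i+1)): x_1 ≥ 5 gives C(4,2) = 6; x_2 ≥ 3 gives C(6,2) = 15; x_3 ≥ 7 gives C(2,2) = 1. Together 22.
No two caps can be exceeded simultaneously, so the pair terms are all 0.
By inclusion–exclusion the count is 36 − 22 + 0 = 14.

14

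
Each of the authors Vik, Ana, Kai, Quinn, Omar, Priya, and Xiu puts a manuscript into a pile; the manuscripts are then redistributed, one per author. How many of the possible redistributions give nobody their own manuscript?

1854

This is the derangement count D_7: permutations of 7 items with no fixed point.
By inclusion–exclusion this is Σ_{j=0}^{7} (−1)^j C(7,j)·(7−j)!.
Computing: 5040 − 5040 + 2520 − 840 + 210 − 42 + 7 − 1 = 1854.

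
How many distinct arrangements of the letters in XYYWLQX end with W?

With the last slot taken by W, it remains to arrange the other 6 letters (XYYLQX).
Those 6 letters have X appearing twice and Y appearing twice, giving (6)!/(2!·2!) = 180.

180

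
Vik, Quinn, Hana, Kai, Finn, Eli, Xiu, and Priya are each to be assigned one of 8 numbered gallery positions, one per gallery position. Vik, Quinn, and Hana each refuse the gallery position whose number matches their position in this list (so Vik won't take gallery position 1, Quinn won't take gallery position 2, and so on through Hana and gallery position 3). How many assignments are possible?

27240

Let Aᵢ (for i ∈ {1, 2, 3}) be the placements that put person i in their forbidden gallery position. Any j of these fix j positions, leaving (8−j)! ways to fill the rest, and there are C(3,j) ways to pick which j.
By inclusion–exclusion, the number of valid placements is Σ_{j=0}^{3} (−1)^j C(3,j)·(8−j)!.
Computing: 40320 − 15120 + 2160 − 120 = 27240.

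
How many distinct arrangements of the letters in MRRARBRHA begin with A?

1680

Fix A in the first position and arrange the remaining 8 letters.
Those 8 letters have R appearing 4 times, giving (8)!/(4!) = 1680.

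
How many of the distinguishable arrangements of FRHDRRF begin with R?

With the first slot taken by R, it remains to arrange the other 6 letters (FHDRRF).
Those 6 letters have F appearing twice and R appearing twice, giving (6)!/(2!·2!) = 180.

180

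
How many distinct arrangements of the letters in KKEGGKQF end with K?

Fix K in the last position and arrange the remaining 7 letters.
Those 7 letters have G appearing twice and K appearing twice, giving (7)!/(2!·2!) = 1260.

1260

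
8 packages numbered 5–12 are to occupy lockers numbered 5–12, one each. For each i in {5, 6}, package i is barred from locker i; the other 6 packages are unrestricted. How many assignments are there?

30960

Let Aᵢ (for i ∈ {5, 6}) be the placements that put package i in its forbidden locker. Any j of these fix j positions, leaving (8−j)! ways to fill the rest, and there are C(2,j) ways to pick which j.
By inclusion–exclusion, the number of valid placements is Σ_{j=0}^{2} (−1)^j C(2,j)·(8−j)!.
Computing: 40320 − 10080 + 720 = 30960.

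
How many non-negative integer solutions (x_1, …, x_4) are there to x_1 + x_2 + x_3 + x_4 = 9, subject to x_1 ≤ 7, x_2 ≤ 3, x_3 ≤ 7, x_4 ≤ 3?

Ignoring the caps, the number of non-negative solutions to x_1+…+x_4 = 9 is C(12,3) = 220.
Subtract solutions that violate a single cap (substitute x_i' = x_i − (cap_i+1)): x_1 ≥ 8 gives C(4,3) = 4; x_2 ≥ 4 gives C(8,3) = 56; x_3 ≥ 8 gives C(4,3) = 4; x_4 ≥ 4 gives C(8,3) = 56. Together 120.
Add back pairs where two caps are both exceeded: 0 + 0 + 0 + 0 + 4 + 0 = 4.
By inclusion–exclusion the count is 220 − 120 + 4 = 104.

104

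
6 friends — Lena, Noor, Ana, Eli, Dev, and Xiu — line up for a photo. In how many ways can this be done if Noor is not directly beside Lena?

480

There are 6! = 720 arrangements in all. If Noor and Lena are adjacent, merging them into one block gives 2·(5)! = 240 arrangements.
So 720 − 240 = 480 arrangements keep them apart.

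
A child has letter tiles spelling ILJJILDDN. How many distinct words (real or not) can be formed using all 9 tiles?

The 9 letters of ILJJILDDN have repeats: D appearing twice, I appearing twice, J appearing twice, and L appearing twice.
Dividing 9! = 362880 by 2!·2!·2!·2! = 16 for the repeated letters gives 22680.

22680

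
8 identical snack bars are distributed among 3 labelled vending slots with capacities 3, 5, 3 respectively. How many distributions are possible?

Without the upper bounds there are C(10,2) = 45 ways to split 8 among 3 vending slots.
Subtract solutions that violate a single cap (substitute x_i' = x_i − (cap_i+1)): x_1 ≥ 4 gives C(6,2) = 15; x_2 ≥ 6 gives C(4,2) = 6; x_3 ≥ 4 gives C(6,2) = 15. Together 36.
Add back pairs where two caps are both exceeded: 0 + 1 + 0 = 1.
By inclusion–exclusion the count is 45 − 36 + 1 = 10.

10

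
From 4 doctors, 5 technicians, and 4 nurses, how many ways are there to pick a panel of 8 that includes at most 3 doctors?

1161

Split by how many doctors are chosen (0 through 3).
Sum: C(4,0)·C(9,8) + C(4,1)·C(9,7) + C(4,2)·C(9,6) + C(4,3)·C(9,5) = 9 + 144 + 504 + 504 = 1161.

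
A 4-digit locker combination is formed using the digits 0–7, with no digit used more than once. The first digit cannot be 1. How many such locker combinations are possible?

1470

The first digit has 8−1 = 7 choices (anything except 1).
The remaining 3 digits are filled from the other 7 symbols without repetition: 7 × 6 × 5 = 210.
Total: 7 × 210 = 1470.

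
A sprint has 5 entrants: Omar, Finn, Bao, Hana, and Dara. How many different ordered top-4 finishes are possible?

120

There are 5 choices for 1st place, 4 for 2nd, and so on down to 2 for position 4.
That gives 5 × 4 × 3 × 2 = 120.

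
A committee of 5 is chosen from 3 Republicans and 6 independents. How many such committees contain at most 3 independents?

Split by how many independents are chosen (0 through 3).
Sum: C(6,0)·C(3,5) + C(6,1)·C(3,4) + C(6,2)·C(3,3) + C(6,3)·C(3,2) = 0 + 0 + 15 + 60 = 75.

75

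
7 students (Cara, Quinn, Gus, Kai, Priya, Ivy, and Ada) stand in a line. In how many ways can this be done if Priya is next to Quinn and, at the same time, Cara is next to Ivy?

Treat {Priya,Quinn} as one block (2 orders) and {Cara,Ivy} as another (2 orders).
That leaves 5 units to arrange: 2 × 2 × 5! = 4 × 120 = 480.

480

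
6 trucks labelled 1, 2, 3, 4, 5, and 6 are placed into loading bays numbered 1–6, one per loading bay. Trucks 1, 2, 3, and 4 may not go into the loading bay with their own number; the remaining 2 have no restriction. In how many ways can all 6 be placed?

362

Let Aᵢ (for 1 ≤ i ≤ 4) be the placements that put truck i in its forbidden loading bay. Any j of these fix j positions, leaving (6−j)! ways to fill the rest, and there are C(4,j) ways to pick which j.
By inclusion–exclusion, the number of valid placements is Σ_{j=0}^{4} (−1)^j C(4,j)·(6−j)!.
Computing: 720 − 480 + 144 − 24 + 2 = 362.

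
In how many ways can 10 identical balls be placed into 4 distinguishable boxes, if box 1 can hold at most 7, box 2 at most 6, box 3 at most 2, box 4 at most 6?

118

Ignoring the caps, the number of non-negative solutions to x_1+…+x_4 = 10 is C(13,3) = 286.
Subtract solutions that violate a single cap (substitute x_i' = x_i − (cap_i+1)): x_1 ≥ 8 gives C(5,3) = 10; x_2 ≥ 7 gives C(6,3) = 20; x_3 ≥ 3 gives C(10,3) = 120; x_4 ≥ 7 gives C(6,3) = 20. Together 170.
Add back pairs where two caps are both exceeded: 0 + 0 + 0 + 1 + 0 + 1 = 2.
By inclusion–exclusion the count is 286 − 170 + 2 = 118.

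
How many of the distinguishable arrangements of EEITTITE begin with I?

With the first slot taken by I, it remains to arrange the other 7 letters (EETTITE).
Those 7 letters have E appearing 3 times and T appearing 3 times, giving (7)!/(3!·3!) = 140.

140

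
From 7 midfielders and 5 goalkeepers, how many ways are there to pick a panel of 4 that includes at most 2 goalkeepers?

420

Split by how many goalkeepers are chosen (0 through 2).
Sum: C(5,0)·C(7,4) + C(5,1)·C(7,3) + C(5,2)·C(7,2) = 35 + 175 + 210 = 420.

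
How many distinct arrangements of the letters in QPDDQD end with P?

10

With the last slot taken by P, it remains to arrange the other 5 letters (QDDQD).
Those 5 letters have D appearing 3 times and Q appearing twice, giving (5)!/(3!·2!) = 10.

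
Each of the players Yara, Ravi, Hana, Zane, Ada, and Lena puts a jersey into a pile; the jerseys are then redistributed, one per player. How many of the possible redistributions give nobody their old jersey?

265

This is the derangement count D_6: permutations of 6 items with no fixed point.
By inclusion–exclusion this is Σ_{j=0}^{6} (−1)^j C(6,j)·(6−j)!.
Computing: 720 − 720 + 360 − 120 + 30 − 6 + 1 = 265.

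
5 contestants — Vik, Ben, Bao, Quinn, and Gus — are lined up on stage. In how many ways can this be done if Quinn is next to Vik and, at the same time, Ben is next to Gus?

24

Treat {Quinn,Vik} as one block (2 orders) and {Ben,Gus} as another (2 orders).
That leaves 3 units to arrange: 2 × 2 × 3! = 4 × 6 = 24.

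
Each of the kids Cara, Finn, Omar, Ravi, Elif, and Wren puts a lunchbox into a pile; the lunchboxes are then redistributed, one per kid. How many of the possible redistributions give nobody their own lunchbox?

265

This is the derangement count D_6: permutations of 6 items with no fixed point.
By inclusion–exclusion this is Σ_{j=0}^{6} (−1)^j C(6,j)·(6−j)!.
Computing: 720 − 720 + 360 − 120 + 30 − 6 + 1 = 265.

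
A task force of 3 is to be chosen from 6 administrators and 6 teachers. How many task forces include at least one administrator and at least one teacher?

180

Total 3-person selections from all 12: C(12,3) = 220.
Subtract selections that omit an entire group: no administrators → C(6,3) = 20; no teachers → C(6,3) = 20.
Both groups omitted at once is impossible, so 220 − 40 = 180.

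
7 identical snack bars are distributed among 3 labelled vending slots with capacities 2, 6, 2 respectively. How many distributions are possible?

8

Without the upper bounds there are C(9,2) = 36 ways to split 7 among 3 vending slots.
Subtract solutions that violate a single cap (substitute x_i' = x_i − (cap_i+1)): x_1 ≥ 3 gives C(6,2) = 15; x_2 ≥ 7 gives C(2,2) = 1; x_3 ≥ 3 gives C(6,2) = 15. Together 31.
Add back pairs where two caps are both exceeded: 0 + 3 + 0 = 3.
By inclusion–exclusion the count is 36 − 31 + 3 = 8.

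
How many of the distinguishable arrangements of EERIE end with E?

12

With the last slot taken by E, it remains to arrange the other 4 letters (ERIE).
Those 4 letters have E appearing twice, giving (4)!/(2!) = 12.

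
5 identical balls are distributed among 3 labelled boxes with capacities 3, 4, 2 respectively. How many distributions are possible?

By stars and bars, unrestricted non-negative solutions to x_1+…+x_3 = 5 number C(5+2,2) = 21.
Subtract solutions that violate a single cap (substitute x_i' = x_i − (cap_i+1)): x_1 ≥ 4 gives C(3,2) = 3; x_2 ≥ 5 gives C(2,2) = 1; x_3 ≥ 3 gives C(4,2) = 6. Together 10.
No two caps can be exceeded simultaneously, so the pair terms are all 0.
By inclusion–exclusion the count is 21 − 10 + 0 = 11.

11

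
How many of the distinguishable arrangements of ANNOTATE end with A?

1260

Fix A in the last position and arrange the remaining 7 letters.
Those 7 letters have N appearing twice and T appearing twice, giving (7)!/(2!·2!) = 1260.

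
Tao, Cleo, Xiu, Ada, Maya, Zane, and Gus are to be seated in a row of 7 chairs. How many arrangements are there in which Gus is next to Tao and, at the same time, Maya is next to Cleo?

480

Treat {Gus,Tao} as one block (2 orders) and {Maya,Cleo} as another (2 orders).
That leaves 5 units to arrange: 2 × 2 × 5! = 4 × 120 = 480.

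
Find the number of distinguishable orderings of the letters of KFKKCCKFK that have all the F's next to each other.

168

Treat the 2 copies of F as a single block. The multiset to arrange is then {FF, C, C, K, K, K, K, K}, 8 items in all.
That gives (8)!/(5!·2!) = 168 arrangements.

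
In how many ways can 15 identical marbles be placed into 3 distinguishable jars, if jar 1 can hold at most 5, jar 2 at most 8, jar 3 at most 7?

21

Ignoring the caps, the number of non-negative solutions to x_1+…+x_3 = 15 is C(17,2) = 136.
Subtract solutions that violate a single cap (substitute x_i' = x_i − (cap_i+1)): x_1 ≥ 6 gives C(11,2) = 55; x_2 ≥ 9 gives C(8,2) = 28; x_3 ≥ 8 gives C(9,2) = 36. Together 119.
Add back pairs where two caps are both exceeded: 1 + 3 + 0 = 4.
By inclusion–exclusion the count is 136 − 119 + 4 = 21.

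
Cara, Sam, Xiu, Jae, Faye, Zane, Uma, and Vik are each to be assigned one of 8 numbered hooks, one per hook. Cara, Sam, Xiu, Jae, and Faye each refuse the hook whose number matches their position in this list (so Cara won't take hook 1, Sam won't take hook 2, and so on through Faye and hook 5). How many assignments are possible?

Let Aᵢ (for 1 ≤ i ≤ 5) be the placements that put person i in their forbidden hook. Any j of these fix j positions, leaving (8−j)! ways to fill the rest, and there are C(5,j) ways to pick which j.
By inclusion–exclusion, the number of valid placements is Σ_{j=0}^{5} (−1)^j C(5,j)·(8−j)!.
Computing: 40320 − 25200 + 7200 − 1200 + 120 − 6 = 21234.

21234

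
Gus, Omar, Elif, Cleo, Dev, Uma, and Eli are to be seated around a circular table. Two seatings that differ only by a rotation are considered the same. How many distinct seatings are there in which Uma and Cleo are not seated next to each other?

480

All circular seatings of 7 people number (6)! = 720.
Seatings with Uma beside Cleo: treat them as a block with 2 internal orders, giving 2 × (5)! = 240.
Subtracting, 720 − 240 = 480.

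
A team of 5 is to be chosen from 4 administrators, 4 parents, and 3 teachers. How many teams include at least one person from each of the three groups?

With no constraint there are C(11,5) = 462 possible selections.
Subtract selections that omit an entire group: no administrators → C(7,5) = 21; no parents → C(7,5) = 21; no teachers → C(8,5) = 56.
Add back selections omitting two groups (i.e. drawn from a single group): C(4,5) + C(4,5) + C(3,5) = 0.
By inclusion–exclusion: 462 − 98 + 0 = 364.

364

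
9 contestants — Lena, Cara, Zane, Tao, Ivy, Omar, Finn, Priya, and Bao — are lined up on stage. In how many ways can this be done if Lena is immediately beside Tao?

80640

Glue Lena and Tao into one block (2 internal orders), leaving 8 units to arrange in a row.
So the count is 2·(8)! = 80640.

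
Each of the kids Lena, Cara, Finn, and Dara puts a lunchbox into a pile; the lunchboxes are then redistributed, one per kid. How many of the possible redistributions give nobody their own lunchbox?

Let Aᵢ be the assignments in which kid i gets their own lunchbox. We want the size of the complement of A₁∪…∪A_4.
By inclusion–exclusion this is Σ_{j=0}^{4} (−1)^j C(4,j)·(4−j)!.
Computing: 24 − 24 + 12 − 4 + 1 = 9.

9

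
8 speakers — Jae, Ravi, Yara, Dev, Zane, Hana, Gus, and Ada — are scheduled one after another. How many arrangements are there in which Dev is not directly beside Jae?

Of the 8! = 40320 arrangements, those with Dev and Jae adjacent number 2 × 7! = 10080 (treat the pair as a block with 2 internal orders).
Complementary counting: 40320 − 10080 = 30240.

30240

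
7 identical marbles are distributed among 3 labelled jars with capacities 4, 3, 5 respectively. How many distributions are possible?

17

Ignoring the caps, the number of non-negative solutions to x_1+…+x_3 = 7 is C(9,2) = 36.
Subtract solutions that violate a single cap (substitute x_i' = x_i − (cap_i+1)): x_1 ≥ 5 gives C(4,2) = 6; x_2 ≥ 4 gives C(5,2) = 10; x_3 ≥ 6 gives C(3,2) = 3. Together 19.
No two caps can be exceeded simultaneously, so the pair terms are all 0.
By inclusion–exclusion the count is 36 − 19 + 0 = 17.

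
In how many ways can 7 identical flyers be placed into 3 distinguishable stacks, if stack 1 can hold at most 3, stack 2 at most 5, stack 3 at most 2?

Without the upper bounds there are C(9,2) = 36 ways to split 7 among 3 stacks.
Subtract solutions that violate a single cap (substitute x_i' = x_i − (cap_i+1)): x_1 ≥ 4 gives C(5,2) = 10; x_2 ≥ 6 gives C(3,2) = 3; x_3 ≥ 3 gives C(6,2) = 15. Together 28.
Add back pairs where two caps are both exceeded: 0 + 1 + 0 = 1.
By inclusion–exclusion the count is 36 − 28 + 1 = 9.

9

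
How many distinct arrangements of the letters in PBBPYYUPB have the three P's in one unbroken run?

Treat the 3 copies of P as a single block. The multiset to arrange is then {PPP, B, B, B, U, Y, Y}, 7 items in all.
That gives (7)!/(3!·2!) = 420 arrangements.

420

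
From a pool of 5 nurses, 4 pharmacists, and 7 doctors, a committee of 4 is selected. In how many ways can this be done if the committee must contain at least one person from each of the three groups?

910

Unrestricted: C(16,4) = 1820 ways to pick any 4 of the 16.
Subtract selections that omit an entire group: no nurses → C(11,4) = 330; no pharmacists → C(12,4) = 495; no doctors → C(9,4) = 126.
Add back selections omitting two groups (i.e. drawn from a single group): C(5,4) + C(4,4) + C(7,4) = 41.
By inclusion–exclusion: 1820 − 951 + 41 = 910.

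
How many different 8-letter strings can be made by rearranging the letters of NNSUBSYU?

5040

Letter multiplicities in NNSUBSYU: B×1, N×2, S×2, U×2, Y×1.
So there are 8! / (2!·2!·2!) = 5040 distinguishable arrangements.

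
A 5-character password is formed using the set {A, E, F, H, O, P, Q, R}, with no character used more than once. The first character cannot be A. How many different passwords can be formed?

5880

The first character has 8−1 = 7 choices (anything except A).
The remaining 4 characters are filled from the other 7 symbols without repetition: 7 × 6 × 5 × 4 = 840.
Total: 7 × 840 = 5880.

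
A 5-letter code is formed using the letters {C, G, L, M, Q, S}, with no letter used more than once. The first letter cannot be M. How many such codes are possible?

The first letter has 6−1 = 5 choices (anything except M).
The remaining 4 letters are filled from the other 5 symbols without repetition: 5 × 4 × 3 × 2 = 120.
Total: 5 × 120 = 600.

600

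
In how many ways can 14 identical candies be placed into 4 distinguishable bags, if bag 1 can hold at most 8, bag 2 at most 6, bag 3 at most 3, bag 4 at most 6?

By stars and bars, unrestricted non-negative solutions to x_1+…+x_4 = 14 number C(14+3,3) = 680.
Subtract solutions that violate a single cap (substitute x_i' = x_i − (cap_i+1)): x_1 ≥ 9 gives C(8,3) = 56; x_2 ≥ 7 gives C(10,3) = 120; x_3 ≥ 4 gives C(13,3) = 286; x_4 ≥ 7 gives C(10,3) = 120. Together 582.
Add back pairs where two caps are both exceeded: 0 + 4 + 0 + 20 + 1 + 20 = 45.
By inclusion–exclusion the count is 680 − 582 + 45 = 143.

143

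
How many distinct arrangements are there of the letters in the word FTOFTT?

Letter multiplicities in FTOFTT: F×2, O×1, T×3.
The number of distinct arrangements is 6!/(3!·2!) = 720/12 = 60.

60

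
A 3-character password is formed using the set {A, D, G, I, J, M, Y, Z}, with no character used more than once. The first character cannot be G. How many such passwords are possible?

294

The first character has 8−1 = 7 choices (anything except G).
The remaining 2 characters are filled from the other 7 symbols without repetition: 7 × 6 = 42.
Total: 7 × 42 = 294.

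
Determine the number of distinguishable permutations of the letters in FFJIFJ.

60

Letter multiplicities in FFJIFJ: F×3, I×1, J×2.
Dividing 6! = 720 by 3!·2! = 12 for the repeated letters gives 60.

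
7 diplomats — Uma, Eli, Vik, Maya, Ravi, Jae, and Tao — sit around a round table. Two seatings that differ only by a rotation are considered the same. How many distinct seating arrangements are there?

Fix one person's seat to break rotational symmetry; the remaining 6 people can be arranged in (6)! = 720 ways.

720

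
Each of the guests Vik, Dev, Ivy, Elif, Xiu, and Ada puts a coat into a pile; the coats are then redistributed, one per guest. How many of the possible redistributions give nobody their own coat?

265

Let Aᵢ be the assignments in which guest i gets their own coat. We want the size of the complement of A₁∪…∪A_6.
By inclusion–exclusion this is Σ_{j=0}^{6} (−1)^j C(6,j)·(6−j)!.
Computing: 720 − 720 + 360 − 120 + 30 − 6 + 1 = 265.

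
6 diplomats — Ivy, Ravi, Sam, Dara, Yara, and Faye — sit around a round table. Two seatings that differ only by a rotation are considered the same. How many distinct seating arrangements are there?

Around a circle, 6 distinct people have 6!/6 = (5)! = 120 rotationally distinct seatings.

120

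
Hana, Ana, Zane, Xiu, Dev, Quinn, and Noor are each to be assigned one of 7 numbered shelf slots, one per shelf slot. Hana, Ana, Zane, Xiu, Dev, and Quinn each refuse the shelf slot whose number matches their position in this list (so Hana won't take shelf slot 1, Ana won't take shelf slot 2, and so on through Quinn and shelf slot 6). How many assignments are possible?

2119

Let Aᵢ (for 1 ≤ i ≤ 6) be the placements that put person i in their forbidden shelf slot. Any j of these fix j positions, leaving (7−j)! ways to fill the rest, and there are C(6,j) ways to pick which j.
By inclusion–exclusion, the number of valid placements is Σ_{j=0}^{6} (−1)^j C(6,j)·(7−j)!.
Computing: 5040 − 4320 + 1800 − 480 + 90 − 12 + 1 = 2119.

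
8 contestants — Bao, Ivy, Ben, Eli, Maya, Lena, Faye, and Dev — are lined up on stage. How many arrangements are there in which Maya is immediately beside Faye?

Place the 6 others and the Maya-Faye pair as 7 objects in a line; the pair has 2 internal arrangements.
That gives 2 × 7! = 2 × 5040 = 10080.

10080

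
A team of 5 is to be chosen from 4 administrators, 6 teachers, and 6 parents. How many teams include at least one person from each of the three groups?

Total 5-person selections from all 16: C(16,5) = 4368.
Subtract selections that omit an entire group: no administrators → C(12,5) = 792; no teachers → C(10,5) = 252; no parents → C(10,5) = 252.
Add back selections omitting two groups (i.e. drawn from a single group): C(4,5) + C(6,5) + C(6,5) = 12.
By inclusion–exclusion: 4368 − 1296 + 12 = 3084.

3084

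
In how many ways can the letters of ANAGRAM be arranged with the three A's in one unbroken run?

120

Treat the 3 copies of A as a single block. The multiset to arrange is then {AAA, G, M, N, R}, 5 items in all.
All 5 items are distinct, so there are (5)! = 120 arrangements.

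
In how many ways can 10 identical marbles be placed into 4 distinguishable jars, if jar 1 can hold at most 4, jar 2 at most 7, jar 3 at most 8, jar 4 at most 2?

By stars and bars, unrestricted non-negative solutions to x_1+…+x_4 = 10 number C(10+3,3) = 286.
Subtract solutions that violate a single cap (substitute x_i' = x_i − (cap_i+1)): x_1 ≥ 5 gives C(8,3) = 56; x_2 ≥ 8 gives C(5,3) = 10; x_3 ≥ 9 gives C(4,3) = 4; x_4 ≥ 3 gives C(10,3) = 120. Together 190.
Add back pairs where two caps are both exceeded: 0 + 0 + 10 + 0 + 0 + 0 = 10.
By inclusion–exclusion the count is 286 − 190 + 10 = 106.

106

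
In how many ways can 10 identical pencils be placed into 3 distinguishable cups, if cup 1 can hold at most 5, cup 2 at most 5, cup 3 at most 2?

Without the upper bounds there are C(12,2) = 66 ways to split 10 among 3 cups.
Subtract solutions that violate a single cap (substitute x_i' = x_i − (cap_i+1)): x_1 ≥ 6 gives C(6,2) = 15; x_2 ≥ 6 gives C(6,2) = 15; x_3 ≥ 3 gives C(9,2) = 36. Together 66.
Add back pairs where two caps are both exceeded: 0 + 3 + 3 = 6.
By inclusion–exclusion the count is 66 − 66 + 6 = 6.

6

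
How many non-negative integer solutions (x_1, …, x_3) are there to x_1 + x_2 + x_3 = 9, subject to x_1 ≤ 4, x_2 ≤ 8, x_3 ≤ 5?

By stars and bars, unrestricted non-negative solutions to x_1+…+x_3 = 9 number C(9+2,2) = 55.
Subtract solutions that violate a single cap (substitute x_i' = x_i − (cap_i+1)): x_1 ≥ 5 gives C(6,2) = 15; x_2 ≥ 9 gives C(2,2) = 1; x_3 ≥ 6 gives C(5,2) = 10. Together 26.
No two caps can be exceeded simultaneously, so the pair terms are all 0.
By inclusion–exclusion the count is 55 − 26 + 0 = 29.

29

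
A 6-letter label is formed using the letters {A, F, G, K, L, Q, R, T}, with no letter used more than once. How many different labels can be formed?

20160

With no repetition, fill the 6 letters in order: 8 choices, then 7, down to 3.
That product is 8 × 7 × 6 × 5 × 4 × 3 = 20160.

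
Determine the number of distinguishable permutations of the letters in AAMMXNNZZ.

Letter multiplicities in AAMMXNNZZ: A×2, M×2, N×2, X×1, Z×2.
Dividing 9! = 362880 by 2!·2!·2!·2! = 16 for the repeated letters gives 22680.

22680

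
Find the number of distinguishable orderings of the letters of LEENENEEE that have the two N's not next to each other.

196

There are 9!/(6!·2!) = 252 arrangements of LEENENEEE in total.
If the two N's are adjacent, glue them into one block, leaving 8 items to arrange: (8)!/(6!) = 56 ways.
Hence 252 − 56 = 196.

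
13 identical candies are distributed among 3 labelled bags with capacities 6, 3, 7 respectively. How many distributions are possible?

10

Without the upper bounds there are C(15,2) = 105 ways to split 13 among 3 bags.
Subtract solutions that violate a single cap (substitute x_i' = x_i − (cap_i+1)): x_1 ≥ 7 gives C(8,2) = 28; x_2 ≥ 4 gives C(11,2) = 55; x_3 ≥ 8 gives C(7,2) = 21. Together 104.
Add back pairs where two caps are both exceeded: 6 + 0 + 3 = 9.
By inclusion–exclusion the count is 105 − 104 + 9 = 10.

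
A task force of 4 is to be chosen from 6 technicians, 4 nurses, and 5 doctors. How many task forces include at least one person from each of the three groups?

Total 4-person selections from all 15: C(15,4) = 1365.
Subtract selections that omit an entire group: no technicians → C(9,4) = 126; no nurses → C(11,4) = 330; no doctors → C(10,4) = 210.
Add back selections omitting two groups (i.e. drawn from a single group): C(6,4) + C(4,4) + C(5,4) = 21.
By inclusion–exclusion: 1365 − 666 + 21 = 720.

720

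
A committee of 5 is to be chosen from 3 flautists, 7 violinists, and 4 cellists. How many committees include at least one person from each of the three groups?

1288

With no constraint there are C(14,5) = 2002 possible selections.
Selections missing a whole group: no flautists → C(11,5) = 462; no violinists → C(7,5) = 21; no cellists → C(10,5) = 252.
Add back selections omitting two groups (i.e. drawn from a single group): C(3,5) + C(7,5) + C(4,5) = 21.
By inclusion–exclusion: 2002 − 735 + 21 = 1288.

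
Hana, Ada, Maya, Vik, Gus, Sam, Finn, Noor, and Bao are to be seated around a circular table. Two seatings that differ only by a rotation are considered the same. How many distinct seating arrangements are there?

40320

Around a circle, 9 distinct people have 9!/9 = (8)! = 40320 rotationally distinct seatings.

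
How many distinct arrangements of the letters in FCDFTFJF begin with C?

With the first slot taken by C, it remains to arrange the other 7 letters (FDFTFJF).
Those 7 letters have F appearing 4 times, giving (7)!/(4!) = 210.

210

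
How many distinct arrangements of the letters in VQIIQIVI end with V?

With the last slot taken by V, it remains to arrange the other 7 letters (QIIQIVI).
Those 7 letters have I appearing 4 times and Q appearing twice, giving (7)!/(4!·2!) = 105.

105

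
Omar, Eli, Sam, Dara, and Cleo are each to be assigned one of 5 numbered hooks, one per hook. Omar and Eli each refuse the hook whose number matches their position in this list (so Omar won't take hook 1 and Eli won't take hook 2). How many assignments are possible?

78

Let Aᵢ (for i ∈ {1, 2}) be the placements that put person i in their forbidden hook. Any j of these fix j positions, leaving (5−j)! ways to fill the rest, and there are C(2,j) ways to pick which j.
By inclusion–exclusion, the number of valid placements is Σ_{j=0}^{2} (−1)^j C(2,j)·(5−j)!.
Computing: 120 − 48 + 6 = 78.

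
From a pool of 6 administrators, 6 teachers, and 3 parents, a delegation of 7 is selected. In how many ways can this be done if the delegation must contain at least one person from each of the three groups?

Total 7-person selections from all 15: C(15,7) = 6435.
Subtract selections that omit an entire group: no administrators → C(9,7) = 36; no teachers → C(9,7) = 36; no parents → C(12,7) = 792.
Add back selections omitting two groups (i.e. drawn from a single group): C(6,7) + C(6,7) + C(3,7) = 0.
By inclusion–exclusion: 6435 − 864 + 0 = 5571.

5571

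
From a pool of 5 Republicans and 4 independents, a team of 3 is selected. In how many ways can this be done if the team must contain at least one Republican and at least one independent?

70

Total 3-person selections from all 9: C(9,3) = 84.
Selections missing a whole group: no Republicans → C(4,3) = 4; no independents → C(5,3) = 10.
Both groups omitted at once is impossible, so 84 − 14 = 70.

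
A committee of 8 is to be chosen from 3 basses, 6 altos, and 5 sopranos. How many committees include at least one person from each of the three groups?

Unrestricted: C(14,8) = 3003 ways to pick any 8 of the 14.
Selections missing a whole group: no basses → C(11,8) = 165; no altos → C(8,8) = 1; no sopranos → C(9,8) = 9.
Add back selections omitting two groups (i.e. drawn from a single group): C(3,8) + C(6,8) + C(5,8) = 0.
By inclusion–exclusion: 3003 − 175 + 0 = 2828.

2828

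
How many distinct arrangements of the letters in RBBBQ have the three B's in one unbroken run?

Treat the 3 copies of B as a single block. The multiset to arrange is then {BBB, Q, R}, 3 items in all.
All 3 items are distinct, so there are (3)! = 6 arrangements.

6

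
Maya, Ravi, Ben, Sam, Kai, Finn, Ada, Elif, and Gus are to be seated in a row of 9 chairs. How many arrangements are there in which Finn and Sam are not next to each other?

282240

There are 9! = 362880 arrangements in all. If Finn and Sam are adjacent, merging them into one block gives 2·(8)! = 80640 arrangements.
Complementary counting: 362880 − 80640 = 282240.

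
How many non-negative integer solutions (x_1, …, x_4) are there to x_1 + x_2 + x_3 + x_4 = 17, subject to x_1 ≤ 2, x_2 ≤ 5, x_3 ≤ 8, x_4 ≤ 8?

63

Without the upper bounds there are C(20,3) = 1140 ways to split 17 among 4 variables.
Subtract solutions that violate a single cap (substitute x_i' = x_i − (cap_i+1)): x_1 ≥ 3 gives C(17,3) = 680; x_2 ≥ 6 gives C(14,3) = 364; x_3 ≥ 9 gives C(11,3) = 165; x_4 ≥ 9 gives C(11,3) = 165. Together 1374.
Add back pairs where two caps are both exceeded: 165 + 56 + 56 + 10 + 10 + 0 = 297.
By inclusion–exclusion the count is 1140 − 1374 + 297 = 63.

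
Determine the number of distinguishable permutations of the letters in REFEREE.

105

REFEREE has 7 letters with E appearing 4 times and R appearing twice.
Dividing 7! = 5040 by 4!·2! = 48 for the repeated letters gives 105.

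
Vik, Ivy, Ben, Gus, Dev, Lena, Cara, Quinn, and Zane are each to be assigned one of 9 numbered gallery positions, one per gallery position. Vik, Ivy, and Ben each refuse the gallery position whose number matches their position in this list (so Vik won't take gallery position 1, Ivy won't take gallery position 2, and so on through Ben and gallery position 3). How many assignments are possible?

256320

Let Aᵢ (for i ∈ {1, 2, 3}) be the placements that put person i in their forbidden gallery position. Any j of these fix j positions, leaving (9−j)! ways to fill the rest, and there are C(3,j) ways to pick which j.
By inclusion–exclusion, the number of valid placements is Σ_{j=0}^{3} (−1)^j C(3,j)·(9−j)!.
Computing: 362880 − 120960 + 15120 − 720 = 256320.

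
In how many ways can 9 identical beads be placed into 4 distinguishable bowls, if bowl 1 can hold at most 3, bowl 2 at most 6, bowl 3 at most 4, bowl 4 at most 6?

110

Ignoring the caps, the number of non-negative solutions to x_1+…+x_4 = 9 is C(12,3) = 220.
Subtract solutions that violate a single cap (substitute x_i' = x_i − (cap_i+1)): x_1 ≥ 4 gives C(8,3) = 56; x_2 ≥ 7 gives C(5,3) = 10; x_3 ≥ 5 gives C(7,3) = 35; x_4 ≥ 7 gives C(5,3) = 10. Together 111.
Add back pairs where two caps are both exceeded: 0 + 1 + 0 + 0 + 0 + 0 = 1.
By inclusion–exclusion the count is 220 − 111 + 1 = 110.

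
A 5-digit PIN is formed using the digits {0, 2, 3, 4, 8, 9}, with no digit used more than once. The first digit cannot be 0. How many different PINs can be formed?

The first digit has 6−1 = 5 choices (anything except 0).
The remaining 4 digits are filled from the other 5 symbols without repetition: 5 × 4 × 3 × 2 = 120.
Total: 5 × 120 = 600.

600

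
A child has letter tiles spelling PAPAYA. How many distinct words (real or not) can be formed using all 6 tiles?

60

Letter multiplicities in PAPAYA: A×3, P×2, Y×1.
The number of distinct arrangements is 6!/(3!·2!) = 720/12 = 60.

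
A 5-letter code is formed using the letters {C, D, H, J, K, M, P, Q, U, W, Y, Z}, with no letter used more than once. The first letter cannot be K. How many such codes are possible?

The first letter has 12−1 = 11 choices (anything except K).
The remaining 4 letters are filled from the other 11 symbols without repetition: 11 × 10 × 9 × 8 = 7920.
Total: 11 × 7920 = 87120.

87120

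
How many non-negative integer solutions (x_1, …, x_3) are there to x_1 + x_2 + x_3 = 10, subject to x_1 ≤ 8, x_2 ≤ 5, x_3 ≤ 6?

Without the upper bounds there are C(12,2) = 66 ways to split 10 among 3 variables.
Subtract solutions that violate a single cap (substitute x_i' = x_i − (cap_i+1)): x_1 ≥ 9 gives C(3,2) = 3; x_2 ≥ 6 gives C(6,2) = 15; x_3 ≥ 7 gives C(5,2) = 10. Together 28.
No two caps can be exceeded simultaneously, so the pair terms are all 0.
By inclusion–exclusion the count is 66 − 28 + 0 = 38.

38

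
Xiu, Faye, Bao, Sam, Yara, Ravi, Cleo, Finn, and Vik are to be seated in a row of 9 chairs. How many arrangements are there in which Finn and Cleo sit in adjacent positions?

80640

Treat {Finn, Cleo} as a single unit. There are 8 units to order, and the pair itself can be ordered 2 ways.
That gives 2 × 8! = 2 × 40320 = 80640.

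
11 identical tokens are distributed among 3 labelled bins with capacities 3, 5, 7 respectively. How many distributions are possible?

14

By stars and bars, unrestricted non-negative solutions to x_1+…+x_3 = 11 number C(11+2,2) = 78.
Subtract solutions that violate a single cap (substitute x_i' = x_i − (cap_i+1)): x_1 ≥ 4 gives C(9,2) = 36; x_2 ≥ 6 gives C(7,2) = 21; x_3 ≥ 8 gives C(5,2) = 10. Together 67.
Add back pairs where two caps are both exceeded: 3 + 0 + 0 = 3.
By inclusion–exclusion the count is 78 − 67 + 3 = 14.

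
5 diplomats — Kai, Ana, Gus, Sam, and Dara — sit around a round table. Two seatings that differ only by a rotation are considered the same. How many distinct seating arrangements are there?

24

Seat Kai anywhere (absorbing the rotational symmetry), then permute the other 4: (4)! = 24.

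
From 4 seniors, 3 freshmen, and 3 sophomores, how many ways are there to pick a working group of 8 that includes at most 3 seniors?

Split by how many seniors are chosen (0 through 3).
Sum: C(4,0)·C(6,8) + C(4,1)·C(6,7) + C(4,2)·C(6,6) + C(4,3)·C(6,5) = 0 + 0 + 6 + 24 = 30.

30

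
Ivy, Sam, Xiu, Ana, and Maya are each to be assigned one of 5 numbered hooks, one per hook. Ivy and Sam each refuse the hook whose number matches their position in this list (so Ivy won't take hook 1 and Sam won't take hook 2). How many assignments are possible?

78

Let Aᵢ (for i ∈ {1, 2}) be the placements that put person i in their forbidden hook. Any j of these fix j positions, leaving (5−j)! ways to fill the rest, and there are C(2,j) ways to pick which j.
By inclusion–exclusion, the number of valid placements is Σ_{j=0}^{2} (−1)^j C(2,j)·(5−j)!.
Computing: 120 − 48 + 6 = 78.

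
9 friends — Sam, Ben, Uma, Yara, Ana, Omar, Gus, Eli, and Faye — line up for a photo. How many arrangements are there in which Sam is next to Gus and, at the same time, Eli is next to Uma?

Treat {Sam,Gus} as one block (2 orders) and {Eli,Uma} as another (2 orders).
That leaves 7 units to arrange: 2 × 2 × 7! = 4 × 5040 = 20160.

20160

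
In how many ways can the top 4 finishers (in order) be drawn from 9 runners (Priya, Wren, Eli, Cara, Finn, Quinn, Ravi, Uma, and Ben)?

This is an ordered selection of 4 from 9: P(9,4).
That gives 9 × 8 × 7 × 6 = 3024.

3024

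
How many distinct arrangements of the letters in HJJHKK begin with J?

30

Fix J in the first position and arrange the remaining 5 letters.
Those 5 letters have H appearing twice and K appearing twice, giving (5)!/(2!·2!) = 30.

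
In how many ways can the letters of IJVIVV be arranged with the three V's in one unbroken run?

Treat the 3 copies of V as a single block. The multiset to arrange is then {VVV, I, I, J}, 4 items in all.
That gives (4)!/(2!) = 12 arrangements.

12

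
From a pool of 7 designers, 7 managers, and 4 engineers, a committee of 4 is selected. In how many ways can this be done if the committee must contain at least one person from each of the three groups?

Total 4-person selections from all 18: C(18,4) = 3060.
Selections missing a whole group: no designers → C(11,4) = 330; no managers → C(11,4) = 330; no engineers → C(14,4) = 1001.
Add back selections omitting two groups (i.e. drawn from a single group): C(7,4) + C(7,4) + C(4,4) = 71.
By inclusion–exclusion: 3060 − 1661 + 71 = 1470.

1470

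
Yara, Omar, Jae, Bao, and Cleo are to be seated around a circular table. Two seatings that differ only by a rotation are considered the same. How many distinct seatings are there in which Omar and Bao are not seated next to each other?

12

Without the restriction there are (4)! = 24 seatings.
Seatings with Omar beside Bao: treat them as a block with 2 internal orders, giving 2 × (3)! = 12.
Subtracting, 24 − 12 = 12.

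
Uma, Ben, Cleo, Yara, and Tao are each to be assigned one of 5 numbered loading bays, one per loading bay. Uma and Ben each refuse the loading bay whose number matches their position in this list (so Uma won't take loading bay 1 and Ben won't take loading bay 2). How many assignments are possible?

78

Let Aᵢ (for i ∈ {1, 2}) be the placements that put person i in their forbidden loading bay. Any j of these fix j positions, leaving (5−j)! ways to fill the rest, and there are C(2,j) ways to pick which j.
By inclusion–exclusion, the number of valid placements is Σ_{j=0}^{2} (−1)^j C(2,j)·(5−j)!.
Computing: 120 − 48 + 6 = 78.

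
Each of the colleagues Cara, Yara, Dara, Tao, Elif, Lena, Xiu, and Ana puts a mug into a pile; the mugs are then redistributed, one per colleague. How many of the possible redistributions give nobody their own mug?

14833

Let Aᵢ be the assignments in which colleague i gets their own mug. We want the size of the complement of A₁∪…∪A_8.
By inclusion–exclusion this is Σ_{j=0}^{8} (−1)^j C(8,j)·(8−j)!.
Computing: 40320 − 40320 + 20160 − 6720 + 1680 − 336 + 56 − 8 + 1 = 14833.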